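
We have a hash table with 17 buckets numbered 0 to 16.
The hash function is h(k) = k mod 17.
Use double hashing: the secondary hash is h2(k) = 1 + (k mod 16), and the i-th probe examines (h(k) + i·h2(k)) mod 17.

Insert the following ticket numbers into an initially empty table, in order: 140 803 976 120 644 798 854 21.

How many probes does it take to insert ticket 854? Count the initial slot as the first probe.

140 hashes to 4; slot 4 is free => place at 4.
803 hashes to 4, h2=4; 4 taken => place at 8.
976 hashes to 7; slot 7 is free => place at 7.
120 hashes to 1; slot 1 is free => place at 1.
644 hashes to 15; slot 15 is free => place at 15.
798 hashes to 16; slot 16 is free => place at 16.
854 hashes to 4, h2=7; 4 taken => place at 11.
21 hashes to 4, h2=6; 4 taken => place at 10.
Table: [., 120, ., ., 140, ., ., 976, 803, ., 21, 854, ., ., ., 644, 798]

2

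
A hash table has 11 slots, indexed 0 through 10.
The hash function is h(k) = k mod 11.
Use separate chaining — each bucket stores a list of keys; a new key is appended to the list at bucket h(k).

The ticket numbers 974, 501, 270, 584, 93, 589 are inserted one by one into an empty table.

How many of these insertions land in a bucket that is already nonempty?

3

974 -> bucket 6
501 -> bucket 6 (collision)
270 -> bucket 6 (collision)
584 -> bucket 1
93 -> bucket 5
589 -> bucket 6 (collision)
Final buckets:
0: _
1: 584
2: _
3: _
4: _
5: 93
6: 974 -> 501 -> 270 -> 589
7: _
8: _
9: _
10: _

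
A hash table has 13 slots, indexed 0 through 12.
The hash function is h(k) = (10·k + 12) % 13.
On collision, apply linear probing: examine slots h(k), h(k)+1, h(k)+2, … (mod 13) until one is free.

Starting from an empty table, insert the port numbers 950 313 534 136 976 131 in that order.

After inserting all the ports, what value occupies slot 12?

950: h=9 → slot 9
313: h=9, probe 9,10 → slot 10
534: h=9, probe 9,10,11 → slot 11
136: h=7 → slot 7
976: h=9, probe 9,10,11,12 → slot 12
131: h=9, probe 9,10,11,12,0 → slot 0
Table: [131, ∅, ∅, ∅, ∅, ∅, ∅, 136, ∅, 950, 313, 534, 976]

976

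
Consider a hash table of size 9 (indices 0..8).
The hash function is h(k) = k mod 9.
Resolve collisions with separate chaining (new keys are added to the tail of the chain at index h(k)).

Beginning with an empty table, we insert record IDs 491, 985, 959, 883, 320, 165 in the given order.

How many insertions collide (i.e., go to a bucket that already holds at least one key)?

491 → bucket 5
985 → bucket 4
959 → bucket 5 (collision)
883 → bucket 1
320 → bucket 5 (collision)
165 → bucket 3
Final buckets:
0: -
1: 883
2: -
3: 165
4: 985
5: 491 -> 959 -> 320
6: -
7: -
8: -

2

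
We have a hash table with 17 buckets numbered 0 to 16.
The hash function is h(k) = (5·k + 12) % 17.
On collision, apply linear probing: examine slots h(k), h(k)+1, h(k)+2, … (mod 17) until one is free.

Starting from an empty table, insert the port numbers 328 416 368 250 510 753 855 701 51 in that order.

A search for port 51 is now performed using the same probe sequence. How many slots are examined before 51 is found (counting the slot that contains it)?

2

328: h=3 -> slot 3
416: h=1 -> slot 1
368: h=16 -> slot 16
250: h=4 -> slot 4
510: h=12 -> slot 12
753: h=3, probe 3,4,5 -> slot 5
855: h=3, probe 3,4,5,6 -> slot 6
701: h=15 -> slot 15
51: h=12, probe 12,13 -> slot 13
Table: [., 416, ., 328, 250, 753, 855, ., ., ., ., ., 510, 51, ., 701, 368]
Lookup 51: h=12, probe 12,13 → found at 13.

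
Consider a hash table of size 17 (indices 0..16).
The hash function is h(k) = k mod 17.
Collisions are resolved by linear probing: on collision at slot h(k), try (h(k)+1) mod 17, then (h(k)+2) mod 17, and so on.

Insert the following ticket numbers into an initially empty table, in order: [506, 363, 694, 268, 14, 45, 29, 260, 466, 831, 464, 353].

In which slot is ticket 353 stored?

506 hashes to 13; slot 13 is free -> place at 13.
363 hashes to 6; slot 6 is free -> place at 6.
694 hashes to 14; slot 14 is free -> place at 14.
268 hashes to 13; 13,14 taken -> place at 15.
14 hashes to 14; 14,15 taken -> place at 16.
45 hashes to 11; slot 11 is free -> place at 11.
29 hashes to 12; slot 12 is free -> place at 12.
260 hashes to 5; slot 5 is free -> place at 5.
466 hashes to 7; slot 7 is free -> place at 7.
831 hashes to 15; 15,16 taken -> place at 0.
464 hashes to 5; 5,6,7 taken -> place at 8.
353 hashes to 13; 13,14,15,16,0 taken -> place at 1.
Table: [831, 353, —, —, —, 260, 363, 466, 464, —, —, 45, 29, 506, 694, 268, 14]

1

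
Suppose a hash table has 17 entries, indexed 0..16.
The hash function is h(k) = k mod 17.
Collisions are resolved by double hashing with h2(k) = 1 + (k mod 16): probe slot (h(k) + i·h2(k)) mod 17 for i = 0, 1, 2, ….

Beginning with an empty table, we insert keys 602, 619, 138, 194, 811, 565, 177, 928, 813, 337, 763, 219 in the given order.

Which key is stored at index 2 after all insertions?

602 hashes to 7; slot 7 is free => place at 7.
619 hashes to 7, h2=12; 7 taken => place at 2.
138 hashes to 2, h2=11; 2 taken => place at 13.
194 hashes to 7, h2=3; 7 taken => place at 10.
811 hashes to 12; slot 12 is free => place at 12.
565 hashes to 4; slot 4 is free => place at 4.
177 hashes to 7, h2=2; 7 taken => place at 9.
928 hashes to 10, h2=1; 10 taken => place at 11.
813 hashes to 14; slot 14 is free => place at 14.
337 hashes to 14, h2=2; 14 taken => place at 16.
763 hashes to 15; slot 15 is free => place at 15.
219 hashes to 15, h2=12; 15,10 taken => place at 5.
Table: [., ., 619, ., 565, 219, ., 602, ., 177, 194, 928, 811, 138, 813, 763, 337]

619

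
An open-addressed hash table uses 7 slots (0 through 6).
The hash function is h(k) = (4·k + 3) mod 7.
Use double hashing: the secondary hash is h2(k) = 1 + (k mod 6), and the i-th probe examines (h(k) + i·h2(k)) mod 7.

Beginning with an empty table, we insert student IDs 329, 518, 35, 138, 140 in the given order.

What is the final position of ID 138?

329: h=3 => slot 3
518: h=3, h2=3, probe 3,6 => slot 6
35: h=3, h2=6, probe 3,2 => slot 2
138: h=2, h2=1, probe 2,3,4 => slot 4
140: h=3, h2=3, probe 3,6,2,5 => slot 5
Table: [., ., 35, 329, 138, 140, 518]

4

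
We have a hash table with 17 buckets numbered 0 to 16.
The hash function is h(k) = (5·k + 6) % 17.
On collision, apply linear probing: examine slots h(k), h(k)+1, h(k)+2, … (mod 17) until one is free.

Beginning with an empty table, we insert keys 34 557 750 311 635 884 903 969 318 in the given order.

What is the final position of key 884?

34: h=6 → slot 6
557: h=3 → slot 3
750: h=16 → slot 16
311: h=14 → slot 14
635: h=2 → slot 2
884: h=6, probe 6,7 → slot 7
903: h=16, probe 16,0 → slot 0
969: h=6, probe 6,7,8 → slot 8
318: h=15 → slot 15
Table: [903, -, 635, 557, -, -, 34, 884, 969, -, -, -, -, -, 311, 318, 750]

7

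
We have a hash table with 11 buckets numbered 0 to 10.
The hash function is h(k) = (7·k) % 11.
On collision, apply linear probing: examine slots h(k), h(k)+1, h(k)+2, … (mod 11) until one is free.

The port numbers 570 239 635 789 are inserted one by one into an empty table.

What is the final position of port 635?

570: h=8 => slot 8
239: h=1 => slot 1
635: h=1, probe 1,2 => slot 2
789: h=1, probe 1,2,3 => slot 3
Table: [-, 239, 635, 789, -, -, -, -, 570, -, -]

2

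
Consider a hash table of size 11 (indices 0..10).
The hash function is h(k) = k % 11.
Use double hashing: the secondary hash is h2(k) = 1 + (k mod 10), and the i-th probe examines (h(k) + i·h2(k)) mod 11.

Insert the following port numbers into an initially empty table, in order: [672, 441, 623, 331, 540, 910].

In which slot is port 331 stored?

672: h=1 -> slot 1
441: h=1, h2=2, probe 1,3 -> slot 3
623: h=7 -> slot 7
331: h=1, h2=2, probe 1,3,5 -> slot 5
540: h=1, h2=1, probe 1,2 -> slot 2
910: h=8 -> slot 8
Table: [∅, 672, 540, 441, ∅, 331, ∅, 623, 910, ∅, ∅]

5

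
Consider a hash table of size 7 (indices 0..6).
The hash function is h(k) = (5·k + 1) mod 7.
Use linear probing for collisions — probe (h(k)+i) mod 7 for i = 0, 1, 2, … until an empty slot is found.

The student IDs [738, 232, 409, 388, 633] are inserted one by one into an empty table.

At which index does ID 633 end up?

738 hashes to 2; slot 2 is free => place at 2.
232 hashes to 6; slot 6 is free => place at 6.
409 hashes to 2; 2 taken => place at 3.
388 hashes to 2; 2,3 taken => place at 4.
633 hashes to 2; 2,3,4 taken => place at 5.
Table: [_, _, 738, 409, 388, 633, 232]

5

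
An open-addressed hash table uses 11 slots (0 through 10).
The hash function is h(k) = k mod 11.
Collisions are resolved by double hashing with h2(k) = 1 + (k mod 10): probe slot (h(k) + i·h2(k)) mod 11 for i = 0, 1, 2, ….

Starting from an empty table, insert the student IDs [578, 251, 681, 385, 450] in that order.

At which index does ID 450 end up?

578: h=6 => slot 6
251: h=9 => slot 9
681: h=10 => slot 10
385: h=0 => slot 0
450: h=10, h2=1, probe 10,0,1 => slot 1
Table: [385, 450, -, -, -, -, 578, -, -, 251, 681]

1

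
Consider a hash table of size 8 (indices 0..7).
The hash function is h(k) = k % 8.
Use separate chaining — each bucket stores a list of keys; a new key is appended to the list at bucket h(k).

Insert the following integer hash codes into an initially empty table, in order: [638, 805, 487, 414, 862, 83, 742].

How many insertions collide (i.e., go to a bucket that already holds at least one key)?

Insert 638: h=6, bucket 6 empty → new chain.
Insert 805: h=5, bucket 5 empty → new chain.
Insert 487: h=7, bucket 7 empty → new chain.
Insert 414: h=6, bucket 6 nonempty → append to chain.
Insert 862: h=6, bucket 6 nonempty → append to chain.
Insert 83: h=3, bucket 3 empty → new chain.
Insert 742: h=6, bucket 6 nonempty → append to chain.
Final buckets:
0: ∅
1: ∅
2: ∅
3: 83
4: ∅
5: 805
6: 638 -> 414 -> 862 -> 742
7: 487

3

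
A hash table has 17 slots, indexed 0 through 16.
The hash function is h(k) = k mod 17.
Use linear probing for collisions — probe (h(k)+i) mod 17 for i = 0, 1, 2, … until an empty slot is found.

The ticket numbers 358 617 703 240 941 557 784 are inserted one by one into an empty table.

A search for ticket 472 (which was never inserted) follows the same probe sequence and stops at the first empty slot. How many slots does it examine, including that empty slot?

2

Insert 358: h=1, slot 1 empty -> index 1.
Insert 617: h=5, slot 5 empty -> index 5.
Insert 703: h=6, slot 6 empty -> index 6.
Insert 240: h=2, slot 2 empty -> index 2.
Insert 941: h=6, slot 6 occupied -> index 7.
Insert 557: h=13, slot 13 empty -> index 13.
Insert 784: h=2, slot 2 occupied -> index 3.
Table: [., 358, 240, 784, ., 617, 703, 941, ., ., ., ., ., 557, ., ., .]
Lookup 472: h=13, probe 13,14 → slot 14 empty, not found.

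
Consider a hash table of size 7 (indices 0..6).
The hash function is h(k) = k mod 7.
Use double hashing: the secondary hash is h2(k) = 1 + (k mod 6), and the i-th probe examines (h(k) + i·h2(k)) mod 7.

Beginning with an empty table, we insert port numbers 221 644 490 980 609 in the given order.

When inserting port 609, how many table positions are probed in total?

3

Insert 221: h=4, slot 4 empty -> index 4.
Insert 644: h=0, slot 0 empty -> index 0.
Insert 490: h=0, h2=5, slot 0 occupied -> index 5.
Insert 980: h=0, h2=3, slot 0 occupied -> index 3.
Insert 609: h=0, h2=4, slots 0,4 occupied -> index 1.
Table: [644, 609, —, 980, 221, 490, —]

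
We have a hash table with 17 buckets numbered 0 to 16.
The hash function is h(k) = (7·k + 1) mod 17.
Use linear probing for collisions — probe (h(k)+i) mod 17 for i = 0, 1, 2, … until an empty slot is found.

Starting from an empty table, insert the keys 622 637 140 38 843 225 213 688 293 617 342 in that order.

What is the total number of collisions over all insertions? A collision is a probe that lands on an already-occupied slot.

13

Insert 622: h=3, slot 3 empty => index 3.
Insert 637: h=6, slot 6 empty => index 6.
Insert 140: h=12, slot 12 empty => index 12.
Insert 38: h=12, slot 12 occupied => index 13.
Insert 843: h=3, slot 3 occupied => index 4.
Insert 225: h=12, slots 12,13 occupied => index 14.
Insert 213: h=13, slots 13,14 occupied => index 15.
Insert 688: h=6, slot 6 occupied => index 7.
Insert 293: h=12, slots 12,13,14,15 occupied => index 16.
Insert 617: h=2, slot 2 empty => index 2.
Insert 342: h=15, slots 15,16 occupied => index 0.
Table: [342, ., 617, 622, 843, ., 637, 688, ., ., ., ., 140, 38, 225, 213, 293]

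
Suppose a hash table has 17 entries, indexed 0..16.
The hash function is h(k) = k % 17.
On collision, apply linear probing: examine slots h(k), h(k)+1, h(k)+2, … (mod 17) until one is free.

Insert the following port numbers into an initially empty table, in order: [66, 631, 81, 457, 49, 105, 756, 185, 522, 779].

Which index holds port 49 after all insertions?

0

Insert 66: h=15, slot 15 empty → index 15.
Insert 631: h=2, slot 2 empty → index 2.
Insert 81: h=13, slot 13 empty → index 13.
Insert 457: h=15, slot 15 occupied → index 16.
Insert 49: h=15, slots 15,16 occupied → index 0.
Insert 105: h=3, slot 3 empty → index 3.
Insert 756: h=8, slot 8 empty → index 8.
Insert 185: h=15, slots 15,16,0 occupied → index 1.
Insert 522: h=12, slot 12 empty → index 12.
Insert 779: h=14, slot 14 empty → index 14.
Table: [49, 185, 631, 105, ∅, ∅, ∅, ∅, 756, ∅, ∅, ∅, 522, 81, 779, 66, 457]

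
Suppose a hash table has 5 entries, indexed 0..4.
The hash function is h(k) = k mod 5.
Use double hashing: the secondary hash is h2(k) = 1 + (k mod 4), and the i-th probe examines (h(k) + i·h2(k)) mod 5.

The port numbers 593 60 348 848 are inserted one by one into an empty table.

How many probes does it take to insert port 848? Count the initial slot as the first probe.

Insert 593: h=3, slot 3 empty => index 3.
Insert 60: h=0, slot 0 empty => index 0.
Insert 348: h=3, h2=1, slot 3 occupied => index 4.
Insert 848: h=3, h2=1, slots 3,4,0 occupied => index 1.
Table: [60, 848, —, 593, 348]

4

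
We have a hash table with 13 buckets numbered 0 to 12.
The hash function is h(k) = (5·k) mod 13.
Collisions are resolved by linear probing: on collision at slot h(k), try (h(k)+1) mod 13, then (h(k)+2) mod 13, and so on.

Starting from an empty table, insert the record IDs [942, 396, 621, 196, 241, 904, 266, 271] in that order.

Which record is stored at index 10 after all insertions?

Insert 942: h=4, slot 4 empty → index 4.
Insert 396: h=4, slot 4 occupied → index 5.
Insert 621: h=11, slot 11 empty → index 11.
Insert 196: h=5, slot 5 occupied → index 6.
Insert 241: h=9, slot 9 empty → index 9.
Insert 904: h=9, slot 9 occupied → index 10.
Insert 266: h=4, slots 4,5,6 occupied → index 7.
Insert 271: h=3, slot 3 empty → index 3.
Table: [_, _, _, 271, 942, 396, 196, 266, _, 241, 904, 621, _]

904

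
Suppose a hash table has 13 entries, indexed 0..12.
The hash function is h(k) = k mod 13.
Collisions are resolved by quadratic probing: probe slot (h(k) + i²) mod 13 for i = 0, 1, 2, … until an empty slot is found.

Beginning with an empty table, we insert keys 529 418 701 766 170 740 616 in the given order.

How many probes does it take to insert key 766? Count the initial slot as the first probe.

2

Insert 529: h=9, slot 9 empty => index 9.
Insert 418: h=2, slot 2 empty => index 2.
Insert 701: h=12, slot 12 empty => index 12.
Insert 766: h=12, slot 12 occupied => index 0.
Insert 170: h=1, slot 1 empty => index 1.
Insert 740: h=12, slots 12,0 occupied => index 3.
Insert 616: h=5, slot 5 empty => index 5.
Table: [766, 170, 418, 740, _, 616, _, _, _, 529, _, _, 701]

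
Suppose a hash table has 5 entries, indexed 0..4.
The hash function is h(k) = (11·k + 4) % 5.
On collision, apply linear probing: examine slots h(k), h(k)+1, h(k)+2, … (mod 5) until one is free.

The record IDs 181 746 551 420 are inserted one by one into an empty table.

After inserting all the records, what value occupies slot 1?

181: h=0 -> slot 0
746: h=0, probe 0,1 -> slot 1
551: h=0, probe 0,1,2 -> slot 2
420: h=4 -> slot 4
Table: [181, 746, 551, —, 420]

746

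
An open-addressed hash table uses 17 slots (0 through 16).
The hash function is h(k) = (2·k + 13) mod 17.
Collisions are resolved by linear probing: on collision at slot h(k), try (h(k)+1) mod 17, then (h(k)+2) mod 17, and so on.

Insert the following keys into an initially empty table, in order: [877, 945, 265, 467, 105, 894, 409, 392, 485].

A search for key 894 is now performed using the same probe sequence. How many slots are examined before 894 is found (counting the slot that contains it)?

877: h=16 => slot 16
945: h=16, probe 16,0 => slot 0
265: h=16, probe 16,0,1 => slot 1
467: h=12 => slot 12
105: h=2 => slot 2
894: h=16, probe 16,0,1,2,3 => slot 3
409: h=15 => slot 15
392: h=15, probe 15,16,0,1,2,3,4 => slot 4
485: h=14 => slot 14
Table: [945, 265, 105, 894, 392, ., ., ., ., ., ., ., 467, ., 485, 409, 877]
Lookup 894: h=16, probe 16,0,1,2,3 → found at 3.

5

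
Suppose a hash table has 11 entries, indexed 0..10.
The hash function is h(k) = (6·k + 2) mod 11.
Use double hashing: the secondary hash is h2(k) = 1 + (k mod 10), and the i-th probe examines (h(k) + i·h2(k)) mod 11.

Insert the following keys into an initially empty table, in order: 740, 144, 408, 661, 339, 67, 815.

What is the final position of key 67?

740 hashes to 9; slot 9 is free -> place at 9.
144 hashes to 8; slot 8 is free -> place at 8.
408 hashes to 8, h2=9; 8 taken -> place at 6.
661 hashes to 8, h2=2; 8 taken -> place at 10.
339 hashes to 1; slot 1 is free -> place at 1.
67 hashes to 8, h2=8; 8 taken -> place at 5.
815 hashes to 8, h2=6; 8 taken -> place at 3.
Table: [_, 339, _, 815, _, 67, 408, _, 144, 740, 661]

5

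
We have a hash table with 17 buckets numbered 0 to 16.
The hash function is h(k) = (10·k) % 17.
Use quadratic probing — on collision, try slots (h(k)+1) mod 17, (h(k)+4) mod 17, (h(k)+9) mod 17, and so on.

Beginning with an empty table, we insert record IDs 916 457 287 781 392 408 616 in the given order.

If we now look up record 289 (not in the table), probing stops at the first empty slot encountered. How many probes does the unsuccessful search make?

916 hashes to 14; slot 14 is free => place at 14.
457 hashes to 14; 14 taken => place at 15.
287 hashes to 14; 14,15 taken => place at 1.
781 hashes to 7; slot 7 is free => place at 7.
392 hashes to 10; slot 10 is free => place at 10.
408 hashes to 0; slot 0 is free => place at 0.
616 hashes to 6; slot 6 is free => place at 6.
Table: [408, 287, _, _, _, _, 616, 781, _, _, 392, _, _, _, 916, 457, _]
Lookup 289: h=0, probe 0,1,4 → slot 4 empty, not found.

3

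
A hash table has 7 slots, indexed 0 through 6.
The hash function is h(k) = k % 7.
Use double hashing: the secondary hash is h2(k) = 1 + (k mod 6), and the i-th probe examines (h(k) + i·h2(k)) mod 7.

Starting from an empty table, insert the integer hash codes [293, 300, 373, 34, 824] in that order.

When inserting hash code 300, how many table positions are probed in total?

2

293: h=6 → slot 6
300: h=6, h2=1, probe 6,0 → slot 0
373: h=2 → slot 2
34: h=6, h2=5, probe 6,4 → slot 4
824: h=5 → slot 5
Table: [300, ∅, 373, ∅, 34, 824, 293]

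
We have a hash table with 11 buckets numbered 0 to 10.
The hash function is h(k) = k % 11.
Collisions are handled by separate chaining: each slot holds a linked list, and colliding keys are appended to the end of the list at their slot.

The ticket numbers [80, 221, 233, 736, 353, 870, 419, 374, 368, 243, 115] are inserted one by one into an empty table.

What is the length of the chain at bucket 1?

Insert 80: h=3, bucket 3 empty -> new chain.
Insert 221: h=1, bucket 1 empty -> new chain.
Insert 233: h=2, bucket 2 empty -> new chain.
Insert 736: h=10, bucket 10 empty -> new chain.
Insert 353: h=1, bucket 1 nonempty -> append to chain.
Insert 870: h=1, bucket 1 nonempty -> append to chain.
Insert 419: h=1, bucket 1 nonempty -> append to chain.
Insert 374: h=0, bucket 0 empty -> new chain.
Insert 368: h=5, bucket 5 empty -> new chain.
Insert 243: h=1, bucket 1 nonempty -> append to chain.
Insert 115: h=5, bucket 5 nonempty -> append to chain.
Final buckets:
0: 374
1: 221 -> 353 -> 870 -> 419 -> 243
2: 233
3: 80
4: -
5: 368 -> 115
6: -
7: -
8: -
9: -
10: 736

5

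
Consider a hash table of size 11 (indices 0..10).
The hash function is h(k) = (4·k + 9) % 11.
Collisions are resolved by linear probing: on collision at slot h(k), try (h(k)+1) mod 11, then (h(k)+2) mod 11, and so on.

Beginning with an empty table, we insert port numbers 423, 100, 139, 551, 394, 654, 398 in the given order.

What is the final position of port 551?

3

423: h=7 → slot 7
100: h=2 → slot 2
139: h=4 → slot 4
551: h=2, probe 2,3 → slot 3
394: h=1 → slot 1
654: h=7, probe 7,8 → slot 8
398: h=6 → slot 6
Table: [∅, 394, 100, 551, 139, ∅, 398, 423, 654, ∅, ∅]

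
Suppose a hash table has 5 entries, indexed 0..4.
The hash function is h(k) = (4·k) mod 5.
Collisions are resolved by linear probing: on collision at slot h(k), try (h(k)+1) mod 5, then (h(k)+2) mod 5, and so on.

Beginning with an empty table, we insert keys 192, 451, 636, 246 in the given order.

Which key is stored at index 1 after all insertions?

192 hashes to 3; slot 3 is free -> place at 3.
451 hashes to 4; slot 4 is free -> place at 4.
636 hashes to 4; 4 taken -> place at 0.
246 hashes to 4; 4,0 taken -> place at 1.
Table: [636, 246, ∅, 192, 451]

246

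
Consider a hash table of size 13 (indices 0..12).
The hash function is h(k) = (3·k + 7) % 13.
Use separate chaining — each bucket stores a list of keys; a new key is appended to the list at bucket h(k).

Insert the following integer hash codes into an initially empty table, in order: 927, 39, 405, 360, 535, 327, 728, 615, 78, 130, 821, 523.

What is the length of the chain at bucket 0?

4

927 → bucket 6
39 → bucket 7
405 → bucket 0
360 → bucket 8
535 → bucket 0 (collision)
327 → bucket 0 (collision)
728 → bucket 7 (collision)
615 → bucket 6 (collision)
78 → bucket 7 (collision)
130 → bucket 7 (collision)
821 → bucket 0 (collision)
523 → bucket 3
Final buckets:
0: 405 -> 535 -> 327 -> 821
1: —
2: —
3: 523
4: —
5: —
6: 927 -> 615
7: 39 -> 728 -> 78 -> 130
8: 360
9: —
10: —
11: —
12: —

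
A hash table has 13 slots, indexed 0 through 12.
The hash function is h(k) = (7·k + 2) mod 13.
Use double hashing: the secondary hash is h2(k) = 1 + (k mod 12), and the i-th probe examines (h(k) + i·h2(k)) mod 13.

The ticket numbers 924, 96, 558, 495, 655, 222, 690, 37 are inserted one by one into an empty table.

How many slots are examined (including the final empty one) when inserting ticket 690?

924: h=9 -> slot 9
96: h=11 -> slot 11
558: h=8 -> slot 8
495: h=9, h2=4, probe 9,0 -> slot 0
655: h=11, h2=8, probe 11,6 -> slot 6
222: h=9, h2=7, probe 9,3 -> slot 3
690: h=9, h2=7, probe 9,3,10 -> slot 10
37: h=1 -> slot 1
Table: [495, 37, ., 222, ., ., 655, ., 558, 924, 690, 96, .]

3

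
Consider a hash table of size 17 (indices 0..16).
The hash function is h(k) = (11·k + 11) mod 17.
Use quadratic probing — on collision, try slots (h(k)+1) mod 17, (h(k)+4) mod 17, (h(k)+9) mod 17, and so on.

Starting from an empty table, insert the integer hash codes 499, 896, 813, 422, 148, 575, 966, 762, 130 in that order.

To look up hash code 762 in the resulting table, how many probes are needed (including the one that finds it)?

5

499 hashes to 9; slot 9 is free → place at 9.
896 hashes to 7; slot 7 is free → place at 7.
813 hashes to 12; slot 12 is free → place at 12.
422 hashes to 12; 12 taken → place at 13.
148 hashes to 7; 7 taken → place at 8.
575 hashes to 12; 12,13 taken → place at 16.
966 hashes to 12; 12,13,16 taken → place at 4.
762 hashes to 12; 12,13,16,4 taken → place at 11.
130 hashes to 13; 13 taken → place at 14.
Table: [∅, ∅, ∅, ∅, 966, ∅, ∅, 896, 148, 499, ∅, 762, 813, 422, 130, ∅, 575]
Lookup 762: h=12, probe 12,13,16,4,11 → found at 11.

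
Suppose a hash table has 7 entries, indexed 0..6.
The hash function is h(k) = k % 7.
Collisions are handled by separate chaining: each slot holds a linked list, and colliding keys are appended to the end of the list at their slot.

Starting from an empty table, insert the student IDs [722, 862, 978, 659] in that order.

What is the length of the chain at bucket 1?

Insert 722: h=1, bucket 1 empty → new chain.
Insert 862: h=1, bucket 1 nonempty → append to chain.
Insert 978: h=5, bucket 5 empty → new chain.
Insert 659: h=1, bucket 1 nonempty → append to chain.
Final buckets:
0: -
1: 722 -> 862 -> 659
2: -
3: -
4: -
5: 978
6: -

3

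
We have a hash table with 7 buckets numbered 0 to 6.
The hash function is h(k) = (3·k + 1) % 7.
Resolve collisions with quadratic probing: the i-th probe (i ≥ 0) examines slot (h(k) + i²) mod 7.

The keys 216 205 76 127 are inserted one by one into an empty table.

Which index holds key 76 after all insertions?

216: h=5 -> slot 5
205: h=0 -> slot 0
76: h=5, probe 5,6 -> slot 6
127: h=4 -> slot 4
Table: [205, _, _, _, 127, 216, 76]

6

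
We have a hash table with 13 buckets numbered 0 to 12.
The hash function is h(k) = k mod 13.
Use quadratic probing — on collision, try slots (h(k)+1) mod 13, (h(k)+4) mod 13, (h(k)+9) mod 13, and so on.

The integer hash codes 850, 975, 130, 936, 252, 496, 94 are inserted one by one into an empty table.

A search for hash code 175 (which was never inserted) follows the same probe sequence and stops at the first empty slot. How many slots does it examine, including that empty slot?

850: h=5 → slot 5
975: h=0 → slot 0
130: h=0, probe 0,1 → slot 1
936: h=0, probe 0,1,4 → slot 4
252: h=5, probe 5,6 → slot 6
496: h=2 → slot 2
94: h=3 → slot 3
Table: [975, 130, 496, 94, 936, 850, 252, _, _, _, _, _, _]
Lookup 175: h=6, probe 6,7 → slot 7 empty, not found.

2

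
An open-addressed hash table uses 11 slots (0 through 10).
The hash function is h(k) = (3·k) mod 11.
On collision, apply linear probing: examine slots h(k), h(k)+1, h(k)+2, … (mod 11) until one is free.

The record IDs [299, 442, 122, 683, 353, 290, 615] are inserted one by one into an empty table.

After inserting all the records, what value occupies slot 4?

299 hashes to 6; slot 6 is free → place at 6.
442 hashes to 6; 6 taken → place at 7.
122 hashes to 3; slot 3 is free → place at 3.
683 hashes to 3; 3 taken → place at 4.
353 hashes to 3; 3,4 taken → place at 5.
290 hashes to 1; slot 1 is free → place at 1.
615 hashes to 8; slot 8 is free → place at 8.
Table: [_, 290, _, 122, 683, 353, 299, 442, 615, _, _]

683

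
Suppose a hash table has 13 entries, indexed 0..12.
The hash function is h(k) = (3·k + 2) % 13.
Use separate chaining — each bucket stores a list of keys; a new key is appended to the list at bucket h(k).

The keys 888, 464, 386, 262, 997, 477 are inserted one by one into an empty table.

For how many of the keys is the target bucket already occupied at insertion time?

3

888 → bucket 1
464 → bucket 3
386 → bucket 3 (collision)
262 → bucket 8
997 → bucket 3 (collision)
477 → bucket 3 (collision)
Final buckets:
0: -
1: 888
2: -
3: 464 -> 386 -> 997 -> 477
4: -
5: -
6: -
7: -
8: 262
9: -
10: -
11: -
12: -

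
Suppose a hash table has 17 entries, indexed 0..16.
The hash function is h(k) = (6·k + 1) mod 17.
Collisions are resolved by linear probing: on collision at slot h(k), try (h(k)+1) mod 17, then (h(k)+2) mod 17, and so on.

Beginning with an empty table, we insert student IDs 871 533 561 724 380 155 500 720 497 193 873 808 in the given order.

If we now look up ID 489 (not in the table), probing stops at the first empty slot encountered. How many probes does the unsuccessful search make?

4

871: h=8 -> slot 8
533: h=3 -> slot 3
561: h=1 -> slot 1
724: h=10 -> slot 10
380: h=3, probe 3,4 -> slot 4
155: h=13 -> slot 13
500: h=9 -> slot 9
720: h=3, probe 3,4,5 -> slot 5
497: h=8, probe 8,9,10,11 -> slot 11
193: h=3, probe 3,4,5,6 -> slot 6
873: h=3, probe 3,4,5,6,7 -> slot 7
808: h=4, probe 4,5,6,7,8,9,10,11,12 -> slot 12
Table: [—, 561, —, 533, 380, 720, 193, 873, 871, 500, 724, 497, 808, 155, —, —, —]
Lookup 489: h=11, probe 11,12,13,14 → slot 14 empty, not found.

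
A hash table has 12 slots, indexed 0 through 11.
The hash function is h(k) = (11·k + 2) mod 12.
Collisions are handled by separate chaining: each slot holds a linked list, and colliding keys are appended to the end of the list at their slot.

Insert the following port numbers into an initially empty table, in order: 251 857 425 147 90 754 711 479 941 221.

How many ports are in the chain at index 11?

251 → bucket 3
857 → bucket 9
425 → bucket 9 (collision)
147 → bucket 11
90 → bucket 8
754 → bucket 4
711 → bucket 11 (collision)
479 → bucket 3 (collision)
941 → bucket 9 (collision)
221 → bucket 9 (collision)
Final buckets:
0: ∅
1: ∅
2: ∅
3: 251 -> 479
4: 754
5: ∅
6: ∅
7: ∅
8: 90
9: 857 -> 425 -> 941 -> 221
10: ∅
11: 147 -> 711

2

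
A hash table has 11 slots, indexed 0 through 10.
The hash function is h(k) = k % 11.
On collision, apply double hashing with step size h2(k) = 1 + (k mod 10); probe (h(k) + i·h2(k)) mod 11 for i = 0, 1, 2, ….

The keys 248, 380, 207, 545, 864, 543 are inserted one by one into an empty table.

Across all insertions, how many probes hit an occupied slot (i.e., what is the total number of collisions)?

248: h=6 -> slot 6
380: h=6, h2=1, probe 6,7 -> slot 7
207: h=9 -> slot 9
545: h=6, h2=6, probe 6,1 -> slot 1
864: h=6, h2=5, probe 6,0 -> slot 0
543: h=4 -> slot 4
Table: [864, 545, _, _, 543, _, 248, 380, _, 207, _]

3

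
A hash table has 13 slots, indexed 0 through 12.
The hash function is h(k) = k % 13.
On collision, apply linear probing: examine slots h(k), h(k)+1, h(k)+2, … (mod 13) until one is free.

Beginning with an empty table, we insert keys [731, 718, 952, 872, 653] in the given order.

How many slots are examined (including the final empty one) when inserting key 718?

2

731 hashes to 3; slot 3 is free => place at 3.
718 hashes to 3; 3 taken => place at 4.
952 hashes to 3; 3,4 taken => place at 5.
872 hashes to 1; slot 1 is free => place at 1.
653 hashes to 3; 3,4,5 taken => place at 6.
Table: [∅, 872, ∅, 731, 718, 952, 653, ∅, ∅, ∅, ∅, ∅, ∅]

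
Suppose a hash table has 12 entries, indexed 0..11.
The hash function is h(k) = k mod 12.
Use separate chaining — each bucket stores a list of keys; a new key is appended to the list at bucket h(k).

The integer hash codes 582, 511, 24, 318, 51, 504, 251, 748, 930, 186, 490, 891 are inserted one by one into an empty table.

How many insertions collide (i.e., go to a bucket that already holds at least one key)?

Insert 582: h=6, bucket 6 empty → new chain.
Insert 511: h=7, bucket 7 empty → new chain.
Insert 24: h=0, bucket 0 empty → new chain.
Insert 318: h=6, bucket 6 nonempty → append to chain.
Insert 51: h=3, bucket 3 empty → new chain.
Insert 504: h=0, bucket 0 nonempty → append to chain.
Insert 251: h=11, bucket 11 empty → new chain.
Insert 748: h=4, bucket 4 empty → new chain.
Insert 930: h=6, bucket 6 nonempty → append to chain.
Insert 186: h=6, bucket 6 nonempty → append to chain.
Insert 490: h=10, bucket 10 empty → new chain.
Insert 891: h=3, bucket 3 nonempty → append to chain.
Final buckets:
0: 24 -> 504
1: _
2: _
3: 51 -> 891
4: 748
5: _
6: 582 -> 318 -> 930 -> 186
7: 511
8: _
9: _
10: 490
11: 251

5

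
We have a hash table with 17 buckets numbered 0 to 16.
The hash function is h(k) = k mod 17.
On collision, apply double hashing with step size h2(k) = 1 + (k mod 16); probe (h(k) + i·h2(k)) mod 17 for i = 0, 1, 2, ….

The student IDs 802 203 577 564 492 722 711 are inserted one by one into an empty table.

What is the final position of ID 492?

Insert 802: h=3, slot 3 empty -> index 3.
Insert 203: h=16, slot 16 empty -> index 16.
Insert 577: h=16, h2=2, slot 16 occupied -> index 1.
Insert 564: h=3, h2=5, slot 3 occupied -> index 8.
Insert 492: h=16, h2=13, slot 16 occupied -> index 12.
Insert 722: h=8, h2=3, slot 8 occupied -> index 11.
Insert 711: h=14, slot 14 empty -> index 14.
Table: [-, 577, -, 802, -, -, -, -, 564, -, -, 722, 492, -, 711, -, 203]

12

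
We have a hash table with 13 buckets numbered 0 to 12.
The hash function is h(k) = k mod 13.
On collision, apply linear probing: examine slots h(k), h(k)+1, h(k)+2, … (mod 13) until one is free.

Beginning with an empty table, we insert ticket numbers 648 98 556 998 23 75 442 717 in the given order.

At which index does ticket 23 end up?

648: h=11 => slot 11
98: h=7 => slot 7
556: h=10 => slot 10
998: h=10, probe 10,11,12 => slot 12
23: h=10, probe 10,11,12,0 => slot 0
75: h=10, probe 10,11,12,0,1 => slot 1
442: h=0, probe 0,1,2 => slot 2
717: h=2, probe 2,3 => slot 3
Table: [23, 75, 442, 717, _, _, _, 98, _, _, 556, 648, 998]

0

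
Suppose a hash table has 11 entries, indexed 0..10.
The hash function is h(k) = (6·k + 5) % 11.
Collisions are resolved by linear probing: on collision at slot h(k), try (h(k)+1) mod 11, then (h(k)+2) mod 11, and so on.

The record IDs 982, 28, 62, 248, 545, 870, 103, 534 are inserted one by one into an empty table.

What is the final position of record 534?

982 hashes to 1; slot 1 is free => place at 1.
28 hashes to 8; slot 8 is free => place at 8.
62 hashes to 3; slot 3 is free => place at 3.
248 hashes to 8; 8 taken => place at 9.
545 hashes to 8; 8,9 taken => place at 10.
870 hashes to 0; slot 0 is free => place at 0.
103 hashes to 7; slot 7 is free => place at 7.
534 hashes to 8; 8,9,10,0,1 taken => place at 2.
Table: [870, 982, 534, 62, -, -, -, 103, 28, 248, 545]

2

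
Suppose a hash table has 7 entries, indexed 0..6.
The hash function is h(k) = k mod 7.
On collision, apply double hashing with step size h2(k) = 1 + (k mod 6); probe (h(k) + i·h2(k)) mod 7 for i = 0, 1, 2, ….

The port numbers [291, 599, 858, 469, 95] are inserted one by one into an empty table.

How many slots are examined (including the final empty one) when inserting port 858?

291: h=4 → slot 4
599: h=4, h2=6, probe 4,3 → slot 3
858: h=4, h2=1, probe 4,5 → slot 5
469: h=0 → slot 0
95: h=4, h2=6, probe 4,3,2 → slot 2
Table: [469, -, 95, 599, 291, 858, -]

2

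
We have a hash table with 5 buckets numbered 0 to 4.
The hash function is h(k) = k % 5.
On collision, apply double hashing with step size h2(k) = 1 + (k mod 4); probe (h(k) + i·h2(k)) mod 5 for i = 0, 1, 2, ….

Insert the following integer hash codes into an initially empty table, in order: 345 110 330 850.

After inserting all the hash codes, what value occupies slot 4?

345: h=0 -> slot 0
110: h=0, h2=3, probe 0,3 -> slot 3
330: h=0, h2=3, probe 0,3,1 -> slot 1
850: h=0, h2=3, probe 0,3,1,4 -> slot 4
Table: [345, 330, -, 110, 850]

850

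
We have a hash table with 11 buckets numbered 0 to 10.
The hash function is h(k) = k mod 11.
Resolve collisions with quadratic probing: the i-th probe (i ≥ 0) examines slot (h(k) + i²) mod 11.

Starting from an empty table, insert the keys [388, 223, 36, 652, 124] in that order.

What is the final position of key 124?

8

Insert 388: h=3, slot 3 empty => index 3.
Insert 223: h=3, slot 3 occupied => index 4.
Insert 36: h=3, slots 3,4 occupied => index 7.
Insert 652: h=3, slots 3,4,7 occupied => index 1.
Insert 124: h=3, slots 3,4,7,1 occupied => index 8.
Table: [-, 652, -, 388, 223, -, -, 36, 124, -, -]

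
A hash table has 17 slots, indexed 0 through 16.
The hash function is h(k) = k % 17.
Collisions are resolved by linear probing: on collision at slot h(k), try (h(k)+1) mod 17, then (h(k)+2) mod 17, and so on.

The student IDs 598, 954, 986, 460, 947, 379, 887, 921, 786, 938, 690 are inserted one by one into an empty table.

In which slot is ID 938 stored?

598 hashes to 3; slot 3 is free -> place at 3.
954 hashes to 2; slot 2 is free -> place at 2.
986 hashes to 0; slot 0 is free -> place at 0.
460 hashes to 1; slot 1 is free -> place at 1.
947 hashes to 12; slot 12 is free -> place at 12.
379 hashes to 5; slot 5 is free -> place at 5.
887 hashes to 3; 3 taken -> place at 4.
921 hashes to 3; 3,4,5 taken -> place at 6.
786 hashes to 4; 4,5,6 taken -> place at 7.
938 hashes to 3; 3,4,5,6,7 taken -> place at 8.
690 hashes to 10; slot 10 is free -> place at 10.
Table: [986, 460, 954, 598, 887, 379, 921, 786, 938, —, 690, —, 947, —, —, —, —]

8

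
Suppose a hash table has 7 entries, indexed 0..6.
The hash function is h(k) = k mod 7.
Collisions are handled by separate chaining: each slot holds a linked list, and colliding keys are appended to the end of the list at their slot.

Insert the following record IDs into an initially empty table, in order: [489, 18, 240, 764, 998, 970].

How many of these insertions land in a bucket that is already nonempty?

Insert 489: h=6, bucket 6 empty -> new chain.
Insert 18: h=4, bucket 4 empty -> new chain.
Insert 240: h=2, bucket 2 empty -> new chain.
Insert 764: h=1, bucket 1 empty -> new chain.
Insert 998: h=4, bucket 4 nonempty -> append to chain.
Insert 970: h=4, bucket 4 nonempty -> append to chain.
Final buckets:
0: _
1: 764
2: 240
3: _
4: 18 -> 998 -> 970
5: _
6: 489

2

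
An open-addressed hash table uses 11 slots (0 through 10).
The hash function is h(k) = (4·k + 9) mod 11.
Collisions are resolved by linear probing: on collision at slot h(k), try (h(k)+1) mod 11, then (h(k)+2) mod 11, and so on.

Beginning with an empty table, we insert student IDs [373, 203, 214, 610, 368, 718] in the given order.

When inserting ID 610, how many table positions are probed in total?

3

373 hashes to 5; slot 5 is free → place at 5.
203 hashes to 7; slot 7 is free → place at 7.
214 hashes to 7; 7 taken → place at 8.
610 hashes to 7; 7,8 taken → place at 9.
368 hashes to 7; 7,8,9 taken → place at 10.
718 hashes to 10; 10 taken → place at 0.
Table: [718, ∅, ∅, ∅, ∅, 373, ∅, 203, 214, 610, 368]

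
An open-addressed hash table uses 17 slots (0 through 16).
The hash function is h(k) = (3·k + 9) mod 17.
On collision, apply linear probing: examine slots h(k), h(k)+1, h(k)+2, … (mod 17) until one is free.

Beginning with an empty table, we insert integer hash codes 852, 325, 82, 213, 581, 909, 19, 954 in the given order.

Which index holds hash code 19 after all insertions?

4

852: h=15 → slot 15
325: h=15, probe 15,16 → slot 16
82: h=0 → slot 0
213: h=2 → slot 2
581: h=1 → slot 1
909: h=16, probe 16,0,1,2,3 → slot 3
19: h=15, probe 15,16,0,1,2,3,4 → slot 4
954: h=15, probe 15,16,0,1,2,3,4,5 → slot 5
Table: [82, 581, 213, 909, 19, 954, _, _, _, _, _, _, _, _, _, 852, 325]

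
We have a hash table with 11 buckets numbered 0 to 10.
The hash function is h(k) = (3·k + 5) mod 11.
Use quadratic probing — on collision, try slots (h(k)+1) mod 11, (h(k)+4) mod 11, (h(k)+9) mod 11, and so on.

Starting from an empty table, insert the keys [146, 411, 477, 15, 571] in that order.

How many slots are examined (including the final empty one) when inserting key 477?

2

146: h=3 -> slot 3
411: h=6 -> slot 6
477: h=6, probe 6,7 -> slot 7
15: h=6, probe 6,7,10 -> slot 10
571: h=2 -> slot 2
Table: [∅, ∅, 571, 146, ∅, ∅, 411, 477, ∅, ∅, 15]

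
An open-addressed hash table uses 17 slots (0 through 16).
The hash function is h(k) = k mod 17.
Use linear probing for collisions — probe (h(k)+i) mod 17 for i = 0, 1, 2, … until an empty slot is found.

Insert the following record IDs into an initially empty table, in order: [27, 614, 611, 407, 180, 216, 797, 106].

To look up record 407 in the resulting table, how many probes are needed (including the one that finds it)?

2

27 hashes to 10; slot 10 is free → place at 10.
614 hashes to 2; slot 2 is free → place at 2.
611 hashes to 16; slot 16 is free → place at 16.
407 hashes to 16; 16 taken → place at 0.
180 hashes to 10; 10 taken → place at 11.
216 hashes to 12; slot 12 is free → place at 12.
797 hashes to 15; slot 15 is free → place at 15.
106 hashes to 4; slot 4 is free → place at 4.
Table: [407, _, 614, _, 106, _, _, _, _, _, 27, 180, 216, _, _, 797, 611]
Lookup 407: h=16, probe 16,0 → found at 0.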